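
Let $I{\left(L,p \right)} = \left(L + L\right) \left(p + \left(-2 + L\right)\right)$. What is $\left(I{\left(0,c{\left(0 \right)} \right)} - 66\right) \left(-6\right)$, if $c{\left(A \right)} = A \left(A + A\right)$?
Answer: $396$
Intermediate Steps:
$c{\left(A \right)} = 2 A^{2}$ ($c{\left(A \right)} = A 2 A = 2 A^{2}$)
$I{\left(L,p \right)} = 2 L \left(-2 + L + p\right)$
$\left(I{\left(0,c{\left(0 \right)} \right)} - 66\right) \left(-6\right) = \left(2 \cdot 0 \left(-2 + 0 + 2 \cdot 0^{2}\right) - 66\right) \left(-6\right) = \left(2 \cdot 0 \left(-2 + 0 + 2 \cdot 0\right) - 66\right) \left(-6\right) = \left(2 \cdot 0 \left(-2 + 0 + 0\right) - 66\right) \left(-6\right) = \left(2 \cdot 0 \left(-2\right) - 66\right) \left(-6\right) = \left(0 - 66\right) \left(-6\right) = \left(-66\right) \left(-6\right) = 396$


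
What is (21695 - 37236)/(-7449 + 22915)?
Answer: -15541/15466 ≈ -1.0048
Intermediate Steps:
(21695 - 37236)/(-7449 + 22915) = -15541/15466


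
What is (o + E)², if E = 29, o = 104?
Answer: 17689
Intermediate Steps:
(o + E)² = (104 + 29)² = 133² = 17689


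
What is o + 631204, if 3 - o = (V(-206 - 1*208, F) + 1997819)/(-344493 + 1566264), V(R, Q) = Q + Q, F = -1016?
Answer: 771188411810/1221771 ≈ 6.3121e+5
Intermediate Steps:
V(R, Q) = 2*Q
o = 1669526/1221771 (o = 3 - (2*(-1016) + 1997819)/(-344493 + 1566264) = 3 - (-2032 + 1997819)/1221771 = 3 - 1995787/1221771 = 1669526/1221771 ≈ 1.3665)
o + 631204 = 1669526/1221771 + 631204 = 771188411810/1221771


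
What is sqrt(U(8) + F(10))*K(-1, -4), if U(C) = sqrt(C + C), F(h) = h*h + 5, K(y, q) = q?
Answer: -4*sqrt(109) ≈ -41.761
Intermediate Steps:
F(h) = 5 + h**2 (F(h) = h**2 + 5 = 5 + h**2)
U(C) = sqrt(2)*sqrt(C) (U(C) = sqrt(2*C) = sqrt(2)*sqrt(C))
sqrt(U(8) + F(10))*K(-1, -4) = sqrt(sqrt(2)*sqrt(8) + (5 + 10**2))*(-4) = sqrt(sqrt(2)*(2*sqrt(2)) + (5 + 100))*(-4) = sqrt(4 + 105)*(-4) = sqrt(109)*(-4) = -4*sqrt(109)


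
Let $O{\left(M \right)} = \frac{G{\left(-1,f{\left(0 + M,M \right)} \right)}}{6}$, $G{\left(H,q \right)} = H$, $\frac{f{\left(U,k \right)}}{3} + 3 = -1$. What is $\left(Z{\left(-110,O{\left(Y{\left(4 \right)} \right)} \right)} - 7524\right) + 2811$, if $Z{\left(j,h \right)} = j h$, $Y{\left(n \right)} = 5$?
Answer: $- \frac{14084}{3} \approx -4694.7$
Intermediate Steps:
$f{\left(U,k \right)} = -12$ ($f{\left(U,k \right)} = -9 + 3 \left(-1\right) = -9 - 3 = -12$)
$O{\left(M \right)} = - \frac{1}{6}$
$Z{\left(j,h \right)} = h j$
$\left(Z{\left(-110,O{\left(Y{\left(4 \right)} \right)} \right)} - 7524\right) + 2811 = \left(\left(- \frac{1}{6}\right) \left(-110\right) - 7524\right) + 2811 = \left(\frac{55}{3} - 7524\right) + 2811 = - \frac{22517}{3} + 2811 = - \frac{14084}{3}$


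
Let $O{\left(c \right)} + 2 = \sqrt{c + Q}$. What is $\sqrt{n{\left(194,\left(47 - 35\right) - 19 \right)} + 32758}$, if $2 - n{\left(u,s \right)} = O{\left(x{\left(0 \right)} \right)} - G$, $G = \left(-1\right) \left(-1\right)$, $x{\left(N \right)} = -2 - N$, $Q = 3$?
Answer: $\sqrt{32762} \approx 181.0$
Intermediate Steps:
$G = 1$
$O{\left(c \right)} = -2 + \sqrt{3 + c}$ ($O{\left(c \right)} = -2 + \sqrt{c + 3} = -2 + \sqrt{3 + c}$)
$n{\left(u,s \right)} = 4$ ($n{\left(u,s \right)} = 2 - \left(\left(-2 + \sqrt{3 - 2}\right) - 1\right) = 2 - \left(\left(-2 + \sqrt{1}\right) - 1\right) = 2 - \left(\left(-2 + 1\right) - 1\right) = 2 - \left(-1 - 1\right) = 2 - -2 = 2 + 2 = 4$)
$\sqrt{n{\left(194,\left(47 - 35\right) - 19 \right)} + 32758} = \sqrt{4 + 32758} = \sqrt{32762}$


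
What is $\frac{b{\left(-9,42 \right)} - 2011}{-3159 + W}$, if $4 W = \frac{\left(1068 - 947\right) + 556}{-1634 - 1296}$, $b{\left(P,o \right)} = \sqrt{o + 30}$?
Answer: $\frac{23568920}{37024157} - \frac{70320 \sqrt{2}}{37024157} \approx 0.6339$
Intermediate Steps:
$b{\left(P,o \right)} = \sqrt{30 + o}$
$W = - \frac{677}{11720}$ ($W = \frac{\left(\left(1068 - 947\right) + 556\right) \frac{1}{-1634 - 1296}}{4} = \frac{\left(\left(1068 - 947\right) + 556\right) \frac{1}{-2930}}{4} = \frac{\left(121 + 556\right) \left(- \frac{1}{2930}\right)}{4} = \frac{677 \left(- \frac{1}{2930}\right)}{4} = \frac{1}{4} \left(- \frac{677}{2930}\right) = - \frac{677}{11720} \approx -0.057765$)
$\frac{b{\left(-9,42 \right)} - 2011}{-3159 + W} = \frac{\sqrt{30 + 42} - 2011}{-3159 - \frac{677}{11720}} = \frac{\sqrt{72} - 2011}{- \frac{37024157}{11720}} = \left(6 \sqrt{2} - 2011\right) \left(- \frac{11720}{37024157}\right) = \left(-2011 + 6 \sqrt{2}\right) \left(- \frac{11720}{37024157}\right) = \frac{23568920}{37024157} - \frac{70320 \sqrt{2}}{37024157}$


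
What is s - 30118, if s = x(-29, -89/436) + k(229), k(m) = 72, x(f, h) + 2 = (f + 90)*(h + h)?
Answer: -6555893/218 ≈ -30073.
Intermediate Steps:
x(f, h) = -2 + 2*h*(90 + f) (x(f, h) = -2 + (f + 90)*(h + h) = -2 + (90 + f)*(2*h) = -2 + 2*h*(90 + f))
s = 9831/218 (s = (-2 + 180*(-89/436) + 2*(-29)*(-89/436)) + 72 = (-2 - 4005/109 + 2581/218) + 72 = -5865/218 + 72 = 9831/218 ≈ 45.096)
s - 30118 = 9831/218 - 30118 = -6555893/218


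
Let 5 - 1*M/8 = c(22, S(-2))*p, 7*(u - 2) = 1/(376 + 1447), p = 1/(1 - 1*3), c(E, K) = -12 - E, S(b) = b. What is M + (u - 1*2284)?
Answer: -30345657/12761 ≈ -2378.0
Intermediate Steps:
p = -½ (p = 1/(1 - 3) = 1/(-2) = -½ ≈ -0.50000)
u = 25523/12761 (u = 2 + 1/(7*(376 + 1447)) = 2 + (⅐)/1823 = 2 + (⅐)*(1/1823) = 2 + 1/12761 = 25523/12761 ≈ 2.0001)
M = -96 (M = 40 - 8*(-12 - 1*22)*(-1)/2 = 40 - 8*(-12 - 22)*(-1)/2 = 40 - (-272)*(-1)/2 = 40 - 8*17 = 40 - 136 = -96)
M + (u - 1*2284) = -96 + (25523/12761 - 1*2284) = -96 + (25523/12761 - 2284) = -96 - 29120601/12761 = -30345657/12761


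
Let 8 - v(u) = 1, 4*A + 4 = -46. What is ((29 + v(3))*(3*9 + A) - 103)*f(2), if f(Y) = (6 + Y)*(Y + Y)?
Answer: 13408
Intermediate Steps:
A = -25/2 (A = -1 + (¼)*(-46) = -1 - 23/2 = -25/2 ≈ -12.500)
v(u) = 7 (v(u) = 8 - 1*1 = 8 - 1 = 7)
f(Y) = 2*Y*(6 + Y) (f(Y) = (6 + Y)*(2*Y) = 2*Y*(6 + Y))
((29 + v(3))*(3*9 + A) - 103)*f(2) = ((29 + 7)*(3*9 - 25/2) - 103)*(2*2*(6 + 2)) = (36*(27 - 25/2) - 103)*(2*2*8) = (36*(29/2) - 103)*32 = (522 - 103)*32 = 419*32 = 13408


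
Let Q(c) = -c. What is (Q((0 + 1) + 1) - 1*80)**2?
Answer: 6724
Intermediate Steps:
(Q((0 + 1) + 1) - 1*80)**2 = (-((0 + 1) + 1) - 1*80)**2 = (-(1 + 1) - 80)**2 = (-1*2 - 80)**2 = (-2 - 80)**2 = (-82)**2 = 6724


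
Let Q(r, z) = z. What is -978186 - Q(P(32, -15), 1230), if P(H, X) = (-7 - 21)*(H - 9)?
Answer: -979416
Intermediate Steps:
P(H, X) = 252 - 28*H (P(H, X) = -28*(-9 + H) = 252 - 28*H)
-978186 - Q(P(32, -15), 1230) = -978186 - 1*1230 = -978186 - 1230 = -979416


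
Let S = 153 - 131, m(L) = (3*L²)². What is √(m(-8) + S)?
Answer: √36886 ≈ 192.06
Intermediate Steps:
m(L) = 9*L⁴
S = 22
√(m(-8) + S) = √(9*(-8)⁴ + 22) = √(9*4096 + 22) = √(36864 + 22) = √36886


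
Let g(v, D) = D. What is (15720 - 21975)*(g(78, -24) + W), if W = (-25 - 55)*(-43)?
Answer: -21367080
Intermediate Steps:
W = 3440 (W = -80*(-43) = 3440)
(15720 - 21975)*(g(78, -24) + W) = (15720 - 21975)*(-24 + 3440) = -6255*3416 = -21367080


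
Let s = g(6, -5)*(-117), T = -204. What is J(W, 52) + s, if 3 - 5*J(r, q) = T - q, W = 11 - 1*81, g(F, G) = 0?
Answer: 259/5 ≈ 51.800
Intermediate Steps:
W = -70 (W = 11 - 81 = -70)
J(r, q) = 207/5 + q/5 (J(r, q) = ⅗ - (-204 - q)/5 = ⅗ + (204/5 + q/5) = 207/5 + q/5)
s = 0 (s = 0*(-117) = 0)
J(W, 52) + s = (207/5 + (⅕)*52) + 0 = (207/5 + 52/5) + 0 = 259/5 + 0 = 259/5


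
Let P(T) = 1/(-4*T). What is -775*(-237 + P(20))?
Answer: 2938955/16 ≈ 1.8368e+5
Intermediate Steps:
P(T) = -1/(4*T)
-775*(-237 + P(20)) = -775*(-237 - ¼/20) = -775*(-237 - ¼*1/20) = -775*(-237 - 1/80) = -775*(-18961/80) = 2938955/16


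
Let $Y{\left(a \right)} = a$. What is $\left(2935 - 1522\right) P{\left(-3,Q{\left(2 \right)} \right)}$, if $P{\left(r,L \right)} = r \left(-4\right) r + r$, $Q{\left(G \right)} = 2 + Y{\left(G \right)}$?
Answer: $-55107$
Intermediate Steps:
$Q{\left(G \right)} = 2 + G$
$P{\left(r,L \right)} = r - 4 r^{2}$ ($P{\left(r,L \right)} = - 4 r r + r = - 4 r^{2} + r = r - 4 r^{2}$)
$\left(2935 - 1522\right) P{\left(-3,Q{\left(2 \right)} \right)} = \left(2935 - 1522\right) \left(- 3 \left(1 - -12\right)\right) = 1413 \left(- 3 \left(1 + 12\right)\right) = 1413 \left(\left(-3\right) 13\right) = 1413 \left(-39\right) = -55107$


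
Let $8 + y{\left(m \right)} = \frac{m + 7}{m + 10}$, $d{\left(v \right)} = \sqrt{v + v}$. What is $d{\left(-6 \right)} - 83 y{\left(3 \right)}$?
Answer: $\frac{7802}{13} + 2 i \sqrt{3} \approx 600.15 + 3.4641 i$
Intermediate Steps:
$d{\left(v \right)} = \sqrt{2} \sqrt{v}$ ($d{\left(v \right)} = \sqrt{2 v} = \sqrt{2} \sqrt{v}$)
$y{\left(m \right)} = -8 + \frac{7 + m}{10 + m}$ ($y{\left(m \right)} = -8 + \frac{m + 7}{m + 10} = -8 + \frac{7 + m}{10 + m}$)
$d{\left(-6 \right)} - 83 y{\left(3 \right)} = \sqrt{2} \sqrt{-6} - 83 \frac{-73 - 21}{10 + 3} = \sqrt{2} i \sqrt{6} - 83 \frac{-73 - 21}{13} = 2 i \sqrt{3} - 83 \cdot \frac{1}{13} \left(-94\right) = 2 i \sqrt{3} - - \frac{7802}{13} = 2 i \sqrt{3} + \frac{7802}{13} = \frac{7802}{13} + 2 i \sqrt{3}$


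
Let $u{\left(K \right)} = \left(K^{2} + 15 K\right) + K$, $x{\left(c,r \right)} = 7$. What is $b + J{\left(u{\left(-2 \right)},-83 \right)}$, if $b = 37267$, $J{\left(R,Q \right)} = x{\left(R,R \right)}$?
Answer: $37274$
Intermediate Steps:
$u{\left(K \right)} = K^{2} + 16 K$
$J{\left(R,Q \right)} = 7$
$b + J{\left(u{\left(-2 \right)},-83 \right)} = 37267 + 7 = 37274$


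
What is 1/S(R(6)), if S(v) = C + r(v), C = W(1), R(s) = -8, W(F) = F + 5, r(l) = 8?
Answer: 1/14 ≈ 0.071429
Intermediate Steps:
W(F) = 5 + F
C = 6 (C = 5 + 1 = 6)
S(v) = 14 (S(v) = 6 + 8 = 14)
1/S(R(6)) = 1/14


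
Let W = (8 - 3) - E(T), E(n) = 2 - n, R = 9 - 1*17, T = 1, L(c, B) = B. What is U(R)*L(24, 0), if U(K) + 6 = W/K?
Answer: 0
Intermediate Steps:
R = -8 (R = 9 - 17 = -8)
W = 4 (W = (8 - 3) - (2 - 1*1) = 5 - (2 - 1) = 5 - 1*1 = 5 - 1 = 4)
U(K) = -6 + 4/K
U(R)*L(24, 0) = (-6 + 4/(-8))*0 = (-6 + 4*(-1/8))*0 = (-6 - 1/2)*0 = -13/2*0 = 0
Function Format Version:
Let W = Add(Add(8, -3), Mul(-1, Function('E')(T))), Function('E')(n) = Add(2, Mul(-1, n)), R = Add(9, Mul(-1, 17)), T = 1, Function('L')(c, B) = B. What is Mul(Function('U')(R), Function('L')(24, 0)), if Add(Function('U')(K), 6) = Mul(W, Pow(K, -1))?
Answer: 0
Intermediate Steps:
R = -8 (R = Add(9, -17) = -8)
W = 4 (W = Add(Add(8, -3), Mul(-1, Add(2, Mul(-1, 1)))) = Add(5, Mul(-1, Add(2, -1))) = Add(5, Mul(-1, 1)) = Add(5, -1) = 4)
Function('U')(K) = Add(-6, Mul(4, Pow(K, -1)))
Mul(Function('U')(R), Function('L')(24, 0)) = Mul(Add(-6, Mul(4, Pow(-8, -1))), 0) = Mul(Add(-6, Mul(4, Rational(-1, 8))), 0) = Mul(Add(-6, Rational(-1, 2)), 0) = Mul(Rational(-13, 2), 0) = 0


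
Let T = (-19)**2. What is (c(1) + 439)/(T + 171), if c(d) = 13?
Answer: 113/133 ≈ 0.84962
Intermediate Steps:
T = 361
(c(1) + 439)/(T + 171) = (13 + 439)/(361 + 171) = 452/532 = 452*(1/532) = 113/133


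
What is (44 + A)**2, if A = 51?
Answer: 9025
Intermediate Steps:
(44 + A)**2 = (44 + 51)**2 = 95**2 = 9025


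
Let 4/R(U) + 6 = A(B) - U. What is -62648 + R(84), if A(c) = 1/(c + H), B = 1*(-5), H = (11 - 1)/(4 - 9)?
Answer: -39530916/631 ≈ -62648.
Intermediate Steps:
H = -2 (H = 10/(-5) = 10*(-⅕) = -2)
B = -5
A(c) = 1/(-2 + c) (A(c) = 1/(c - 2) = 1/(-2 + c))
R(U) = 4/(-43/7 - U) (R(U) = 4/(-6 + (1/(-2 - 5) - U)) = 4/(-6 + (1/(-7) - U)) = 4/(-6 + (-⅐ - U)) = 4/(-43/7 - U))
-62648 + R(84) = -62648 - 28/(43 + 7*84) = -62648 - 28/(43 + 588) = -62648 - 28/631 = -39530916/631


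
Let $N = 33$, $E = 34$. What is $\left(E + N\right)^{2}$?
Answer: $4489$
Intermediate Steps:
$\left(E + N\right)^{2} = \left(34 + 33\right)^{2} = 67^{2} = 4489$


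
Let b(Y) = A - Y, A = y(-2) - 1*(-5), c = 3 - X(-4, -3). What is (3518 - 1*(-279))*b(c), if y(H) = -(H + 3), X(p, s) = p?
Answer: -11391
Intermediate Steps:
y(H) = -3 - H (y(H) = -(3 + H) = -3 - H)
c = 7 (c = 3 - 1*(-4) = 3 + 4 = 7)
A = 4 (A = (-3 - 1*(-2)) - 1*(-5) = (-3 + 2) + 5 = -1 + 5 = 4)
b(Y) = 4 - Y
(3518 - 1*(-279))*b(c) = (3518 - 1*(-279))*(4 - 1*7) = (3518 + 279)*(4 - 7) = 3797*(-3) = -11391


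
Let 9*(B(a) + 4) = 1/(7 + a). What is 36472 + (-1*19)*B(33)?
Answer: 13157261/360 ≈ 36548.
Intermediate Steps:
B(a) = -4 + 1/(9*(7 + a))
36472 + (-1*19)*B(33) = 36472 + (-1*19)*((-251 - 36*33)/(9*(7 + 33))) = 36472 - 19*(-251 - 1188)/(9*40) = 36472 - 19*(-1439)/(9*40) = 36472 - 19*(-1439/360) = 36472 + 27341/360 = 13157261/360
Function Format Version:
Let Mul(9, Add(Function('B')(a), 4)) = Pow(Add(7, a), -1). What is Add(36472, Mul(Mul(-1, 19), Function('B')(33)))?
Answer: Rational(13157261, 360) ≈ 36548.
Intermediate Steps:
Function('B')(a) = Add(-4, Mul(Rational(1, 9), Pow(Add(7, a), -1)))
Add(36472, Mul(Mul(-1, 19), Function('B')(33))) = Add(36472, Mul(Mul(-1, 19), Mul(Rational(1, 9), Pow(Add(7, 33), -1), Add(-251, Mul(-36, 33))))) = Add(36472, Mul(-19, Mul(Rational(1, 9), Pow(40, -1), Add(-251, -1188)))) = Add(36472, Mul(-19, Mul(Rational(1, 9), Rational(1, 40), -1439))) = Add(36472, Mul(-19, Rational(-1439, 360))) = Add(36472, Rational(27341, 360)) = Rational(13157261, 360)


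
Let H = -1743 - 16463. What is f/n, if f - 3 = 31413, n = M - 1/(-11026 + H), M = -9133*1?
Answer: -918352512/266975855 ≈ -3.4398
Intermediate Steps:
H = -18206
M = -9133
n = -266975855/29232 (n = -9133 - 1/(-11026 - 18206) = -9133 - 1/(-29232) = -9133 - 1*(-1/29232) = -9133 + 1/29232 = -266975855/29232 ≈ -9133.0)
f = 31416 (f = 3 + 31413 = 31416)
f/n = 31416/(-266975855/29232) = 31416*(-29232/266975855) = -918352512/266975855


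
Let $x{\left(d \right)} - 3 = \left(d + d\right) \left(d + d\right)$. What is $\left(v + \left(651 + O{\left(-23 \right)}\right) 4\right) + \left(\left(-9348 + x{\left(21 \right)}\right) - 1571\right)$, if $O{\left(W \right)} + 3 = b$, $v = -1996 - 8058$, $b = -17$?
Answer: $-16682$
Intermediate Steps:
$v = -10054$ ($v = -1996 - 8058 = -10054$)
$O{\left(W \right)} = -20$ ($O{\left(W \right)} = -3 - 17 = -20$)
$x{\left(d \right)} = 3 + 4 d^{2}$ ($x{\left(d \right)} = 3 + \left(d + d\right) \left(d + d\right) = 3 + 2 d 2 d = 3 + 4 d^{2}$)
$\left(v + \left(651 + O{\left(-23 \right)}\right) 4\right) + \left(\left(-9348 + x{\left(21 \right)}\right) - 1571\right) = \left(-10054 + \left(651 - 20\right) 4\right) - 9152 = \left(-10054 + 631 \cdot 4\right) + \left(\left(-9348 + \left(3 + 4 \cdot 441\right)\right) - 1571\right) = \left(-10054 + 2524\right) + \left(\left(-9348 + \left(3 + 1764\right)\right) - 1571\right) = -7530 + \left(\left(-9348 + 1767\right) - 1571\right) = -7530 - 9152 = -16682$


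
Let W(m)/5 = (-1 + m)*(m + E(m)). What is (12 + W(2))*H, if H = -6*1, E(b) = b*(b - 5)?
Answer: 48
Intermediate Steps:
E(b) = b*(-5 + b)
W(m) = 5*(-1 + m)*(m + m*(-5 + m)) (W(m) = 5*((-1 + m)*(m + m*(-5 + m))) = 5*(-1 + m)*(m + m*(-5 + m)))
H = -6
(12 + W(2))*H = (12 + 5*2*(4 + 2*(-5 + 2)))*(-6) = (12 + 5*2*(4 + 2*(-3)))*(-6) = (12 + 5*2*(4 - 6))*(-6) = (12 + 5*2*(-2))*(-6) = (12 - 20)*(-6) = -8*(-6) = 48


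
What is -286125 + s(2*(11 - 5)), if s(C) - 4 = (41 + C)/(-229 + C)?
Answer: -62088310/217 ≈ -2.8612e+5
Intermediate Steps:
s(C) = 4 + (41 + C)/(-229 + C)
-286125 + s(2*(11 - 5)) = -286125 + 5*(-175 + 2*(11 - 5))/(-229 + 2*(11 - 5)) = -286125 + 5*(-175 + 2*6)/(-229 + 2*6) = -286125 + 5*(-175 + 12)/(-229 + 12) = -286125 + 5*(-163)/(-217) = -286125 + 5*(-1/217)*(-163) = -286125 + 815/217 = -62088310/217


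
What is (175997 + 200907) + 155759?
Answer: 532663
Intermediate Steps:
(175997 + 200907) + 155759 = 376904 + 155759 = 532663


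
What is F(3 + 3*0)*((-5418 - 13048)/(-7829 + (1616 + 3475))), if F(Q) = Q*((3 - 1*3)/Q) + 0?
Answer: 0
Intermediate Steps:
F(Q) = 0 (F(Q) = Q*((3 - 3)/Q) + 0 = Q*(0/Q) + 0 = Q*0 + 0 = 0 + 0 = 0)
F(3 + 3*0)*((-5418 - 13048)/(-7829 + (1616 + 3475))) = 0*((-5418 - 13048)/(-7829 + (1616 + 3475))) = 0*(-18466/(-7829 + 5091)) = 0*(-18466/(-2738)) = 0*(-18466*(-1/2738)) = 0*(9233/1369) = 0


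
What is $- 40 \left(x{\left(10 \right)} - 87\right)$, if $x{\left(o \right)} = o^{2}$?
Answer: $-520$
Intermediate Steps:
$- 40 \left(x{\left(10 \right)} - 87\right) = - 40 \left(10^{2} - 87\right) = - 40 \left(100 - 87\right) = \left(-40\right) 13 = -520$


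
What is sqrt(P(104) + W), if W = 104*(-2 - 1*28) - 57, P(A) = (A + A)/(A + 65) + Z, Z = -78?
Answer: I*sqrt(549887)/13 ≈ 57.042*I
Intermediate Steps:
P(A) = -78 + 2*A/(65 + A) (P(A) = (A + A)/(A + 65) - 78 = (2*A)/(65 + A) - 78 = 2*A/(65 + A) - 78 = -78 + 2*A/(65 + A))
W = -3177 (W = 104*(-2 - 28) - 57 = 104*(-30) - 57 = -3120 - 57 = -3177)
sqrt(P(104) + W) = sqrt(2*(-2535 - 38*104)/(65 + 104) - 3177) = sqrt(2*(-2535 - 3952)/169 - 3177) = sqrt(2*(1/169)*(-6487) - 3177) = sqrt(-998/13 - 3177) = sqrt(-42299/13) = I*sqrt(549887)/13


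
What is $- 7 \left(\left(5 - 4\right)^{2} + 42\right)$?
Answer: $-301$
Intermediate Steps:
$- 7 \left(\left(5 - 4\right)^{2} + 42\right) = - 7 \left(1^{2} + 42\right) = - 7 \left(1 + 42\right) = \left(-7\right) 43 = -301$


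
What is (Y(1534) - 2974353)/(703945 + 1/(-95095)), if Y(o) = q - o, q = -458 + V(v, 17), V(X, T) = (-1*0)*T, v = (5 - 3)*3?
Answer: -10482797325/2479320362 ≈ -4.2281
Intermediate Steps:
v = 6 (v = 2*3 = 6)
V(X, T) = 0 (V(X, T) = 0*T = 0)
q = -458 (q = -458 + 0 = -458)
Y(o) = -458 - o
(Y(1534) - 2974353)/(703945 + 1/(-95095)) = ((-458 - 1*1534) - 2974353)/(703945 + 1/(-95095)) = ((-458 - 1534) - 2974353)/(703945 - 1/95095) = (-1992 - 2974353)/(66941649774/95095) = -2976345*95095/66941649774 = -10482797325/2479320362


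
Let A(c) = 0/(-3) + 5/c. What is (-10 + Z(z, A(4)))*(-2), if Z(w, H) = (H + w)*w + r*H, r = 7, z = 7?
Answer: -113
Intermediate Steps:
A(c) = 5/c (A(c) = 0*(-1/3) + 5/c = 0 + 5/c = 5/c)
Z(w, H) = 7*H + w*(H + w) (Z(w, H) = (H + w)*w + 7*H = w*(H + w) + 7*H = 7*H + w*(H + w))
(-10 + Z(z, A(4)))*(-2) = (-10 + (7**2 + 7*(5/4) + (5/4)*7))*(-2) = (-10 + (49 + 7*(5*(1/4)) + (5*(1/4))*7))*(-2) = (-10 + (49 + 7*(5/4) + (5/4)*7))*(-2) = (-10 + (49 + 35/4 + 35/4))*(-2) = (-10 + 133/2)*(-2) = (113/2)*(-2) = -113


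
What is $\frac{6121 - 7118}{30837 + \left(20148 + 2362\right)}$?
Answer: $- \frac{997}{53347} \approx -0.018689$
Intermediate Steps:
$\frac{6121 - 7118}{30837 + \left(20148 + 2362\right)} = - \frac{997}{30837 + 22510} = - \frac{997}{53347}$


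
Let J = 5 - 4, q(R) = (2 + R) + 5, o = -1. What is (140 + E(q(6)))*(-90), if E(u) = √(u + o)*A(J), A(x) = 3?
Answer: -12600 - 540*√3 ≈ -13535.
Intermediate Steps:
q(R) = 7 + R
J = 1
E(u) = 3*√(-1 + u) (E(u) = √(u - 1)*3 = √(-1 + u)*3 = 3*√(-1 + u))
(140 + E(q(6)))*(-90) = (140 + 3*√(-1 + (7 + 6)))*(-90) = (140 + 3*√(-1 + 13))*(-90) = (140 + 3*√12)*(-90) = (140 + 3*(2*√3))*(-90) = (140 + 6*√3)*(-90) = -12600 - 540*√3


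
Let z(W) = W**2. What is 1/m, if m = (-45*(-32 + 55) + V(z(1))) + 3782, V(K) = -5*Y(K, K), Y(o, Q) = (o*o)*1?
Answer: 1/2742 ≈ 0.00036470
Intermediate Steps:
Y(o, Q) = o**2 (Y(o, Q) = o**2*1 = o**2)
V(K) = -5*K**2
m = 2742 (m = (-45*(-32 + 55) - 5*(1**2)**2) + 3782 = (-45*23 - 5*1**2) + 3782 = (-1035 - 5*1) + 3782 = (-1035 - 5) + 3782 = -1040 + 3782 = 2742)
1/m = 1/2742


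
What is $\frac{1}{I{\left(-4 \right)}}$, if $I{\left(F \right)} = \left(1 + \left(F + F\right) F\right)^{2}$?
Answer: $\frac{1}{1089} \approx 0.00091827$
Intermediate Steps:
$I{\left(F \right)} = \left(1 + 2 F^{2}\right)^{2}$ ($I{\left(F \right)} = \left(1 + 2 F F\right)^{2} = \left(1 + 2 F^{2}\right)^{2}$)
$\frac{1}{I{\left(-4 \right)}} = \frac{1}{\left(1 + 2 \left(-4\right)^{2}\right)^{2}} = \frac{1}{\left(1 + 2 \cdot 16\right)^{2}} = \frac{1}{\left(1 + 32\right)^{2}} = \frac{1}{33^{2}} = \frac{1}{1089}$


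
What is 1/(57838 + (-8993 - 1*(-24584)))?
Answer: 1/73429 ≈ 1.3619e-5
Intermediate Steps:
1/(57838 + (-8993 - 1*(-24584))) = 1/(57838 + (-8993 + 24584)) = 1/(57838 + 15591) = 1/73429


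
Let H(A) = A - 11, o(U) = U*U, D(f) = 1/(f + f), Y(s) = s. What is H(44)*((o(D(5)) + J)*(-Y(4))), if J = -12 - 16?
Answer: 92367/25 ≈ 3694.7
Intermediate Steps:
J = -28
D(f) = 1/(2*f)
o(U) = U²
H(A) = -11 + A
H(44)*((o(D(5)) + J)*(-Y(4))) = (-11 + 44)*((((½)/5)² - 28)*(-1*4)) = 33*((((½)*(⅕))² - 28)*(-4)) = 33*(((⅒)² - 28)*(-4)) = 33*((1/100 - 28)*(-4)) = 33*(-2799/100*(-4)) = 33*(2799/25) = 92367/25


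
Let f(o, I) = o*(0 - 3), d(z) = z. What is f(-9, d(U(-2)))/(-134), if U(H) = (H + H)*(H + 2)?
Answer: -27/134 ≈ -0.20149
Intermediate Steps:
U(H) = 2*H*(2 + H) (U(H) = (2*H)*(2 + H) = 2*H*(2 + H))
f(o, I) = -3*o (f(o, I) = o*(-3) = -3*o)
f(-9, d(U(-2)))/(-134) = -3*(-9)/(-134) = 27*(-1/134) = -27/134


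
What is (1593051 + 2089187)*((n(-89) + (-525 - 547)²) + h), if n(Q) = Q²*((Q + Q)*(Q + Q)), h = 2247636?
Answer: 936635355744592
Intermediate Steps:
n(Q) = 4*Q⁴ (n(Q) = Q²*((2*Q)*(2*Q)) = Q²*(4*Q²) = 4*Q⁴)
(1593051 + 2089187)*((n(-89) + (-525 - 547)²) + h) = (1593051 + 2089187)*((4*(-89)⁴ + (-525 - 547)²) + 2247636) = 3682238*((4*62742241 + (-1072)²) + 2247636) = 3682238*((250968964 + 1149184) + 2247636) = 3682238*(252118148 + 2247636) = 3682238*254365784 = 936635355744592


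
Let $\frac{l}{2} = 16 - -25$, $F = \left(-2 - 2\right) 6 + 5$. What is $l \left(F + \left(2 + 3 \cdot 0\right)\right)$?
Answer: $-1394$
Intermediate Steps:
$F = -19$ ($F = \left(-4\right) 6 + 5 = -24 + 5 = -19$)
$l = 82$ ($l = 2 \left(16 - -25\right) = 2 \left(16 + 25\right) = 2 \cdot 41 = 82$)
$l \left(F + \left(2 + 3 \cdot 0\right)\right) = 82 \left(-19 + \left(2 + 3 \cdot 0\right)\right) = 82 \left(-19 + \left(2 + 0\right)\right) = 82 \left(-19 + 2\right) = 82 \left(-17\right) = -1394$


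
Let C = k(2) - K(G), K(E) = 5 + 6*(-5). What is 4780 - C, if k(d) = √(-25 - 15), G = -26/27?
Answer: 4755 - 2*I*√10 ≈ 4755.0 - 6.3246*I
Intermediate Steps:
G = -26/27 (G = -26*1/27 = -26/27 ≈ -0.96296)
K(E) = -25 (K(E) = 5 - 30 = -25)
k(d) = 2*I*√10 (k(d) = √(-40) = 2*I*√10)
C = 25 + 2*I*√10 (C = 2*I*√10 - 1*(-25) = 2*I*√10 + 25 = 25 + 2*I*√10 ≈ 25.0 + 6.3246*I)
4780 - C = 4780 - (25 + 2*I*√10) = 4780 + (-25 - 2*I*√10) = 4755 - 2*I*√10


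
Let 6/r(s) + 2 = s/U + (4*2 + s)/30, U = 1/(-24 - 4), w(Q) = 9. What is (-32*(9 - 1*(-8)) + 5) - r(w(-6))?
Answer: -4097837/7603 ≈ -538.98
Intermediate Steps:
U = -1/28 (U = 1/(-28) = -1/28 ≈ -0.035714)
r(s) = 6/(-26/15 - 839*s/30) (r(s) = 6/(-2 + (s/(-1/28) + (4*2 + s)/30)) = 6/(-2 + (s*(-28) + (8 + s)*(1/30))) = 6/(-2 + (-28*s + (4/15 + s/30))) = 6/(-2 + (4/15 - 839*s/30)) = 6/(-26/15 - 839*s/30))
(-32*(9 - 1*(-8)) + 5) - r(w(-6)) = (-32*(9 - 1*(-8)) + 5) - (-180)/(52 + 839*9) = (-32*(9 + 8) + 5) - (-180)/(52 + 7551) = (-32*17 + 5) - (-180)/7603 = (-544 + 5) - (-180)/7603 = -539 - 1*(-180/7603) = -539 + 180/7603 = -4097837/7603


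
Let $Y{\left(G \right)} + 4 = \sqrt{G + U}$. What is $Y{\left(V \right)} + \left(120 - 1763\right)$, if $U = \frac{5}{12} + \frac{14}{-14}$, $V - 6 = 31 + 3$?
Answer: $-1647 + \frac{\sqrt{1419}}{6} \approx -1640.7$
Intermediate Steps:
$V = 40$ ($V = 6 + \left(31 + 3\right) = 6 + 34 = 40$)
$U = - \frac{7}{12}$ ($U = 5 \cdot \frac{1}{12} + 14 \left(- \frac{1}{14}\right) = \frac{5}{12} - 1 = - \frac{7}{12} \approx -0.58333$)
$Y{\left(G \right)} = -4 + \sqrt{- \frac{7}{12} + G}$ ($Y{\left(G \right)} = -4 + \sqrt{G - \frac{7}{12}} = -4 + \sqrt{- \frac{7}{12} + G}$)
$Y{\left(V \right)} + \left(120 - 1763\right) = \left(-4 + \frac{\sqrt{-21 + 36 \cdot 40}}{6}\right) + \left(120 - 1763\right) = \left(-4 + \frac{\sqrt{-21 + 1440}}{6}\right) + \left(120 - 1763\right) = \left(-4 + \frac{\sqrt{1419}}{6}\right) - 1643 = -1647 + \frac{\sqrt{1419}}{6}$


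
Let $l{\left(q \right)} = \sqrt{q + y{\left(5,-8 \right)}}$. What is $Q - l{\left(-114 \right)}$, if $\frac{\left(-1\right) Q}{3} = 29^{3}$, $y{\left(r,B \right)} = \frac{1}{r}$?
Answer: $-73167 - \frac{i \sqrt{2845}}{5} \approx -73167.0 - 10.668 i$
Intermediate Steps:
$Q = -73167$ ($Q = - 3 \cdot 29^{3} = \left(-3\right) 24389 = -73167$)
$l{\left(q \right)} = \sqrt{\frac{1}{5} + q}$ ($l{\left(q \right)} = \sqrt{q + \frac{1}{5}} = \sqrt{\frac{1}{5} + q}$)
$Q - l{\left(-114 \right)} = -73167 - \frac{\sqrt{5 + 25 \left(-114\right)}}{5} = -73167 - \frac{\sqrt{5 - 2850}}{5} = -73167 - \frac{\sqrt{-2845}}{5} = -73167 - \frac{i \sqrt{2845}}{5}$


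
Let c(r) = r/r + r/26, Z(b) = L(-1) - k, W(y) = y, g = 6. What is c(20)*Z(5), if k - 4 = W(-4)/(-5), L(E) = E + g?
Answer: 23/65 ≈ 0.35385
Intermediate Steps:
L(E) = 6 + E (L(E) = E + 6 = 6 + E)
k = 24/5 (k = 4 - 4/(-5) = 4 - 4*(-⅕) = 4 + ⅘ = 24/5 ≈ 4.8000)
Z(b) = ⅕ (Z(b) = (6 - 1) - 1*24/5 = 5 - 24/5 = ⅕)
c(r) = 1 + r/26 (c(r) = 1 + r*(1/26) = 1 + r/26)
c(20)*Z(5) = (1 + (1/26)*20)*(⅕) = (1 + 10/13)*(⅕) = (23/13)*(⅕) = 23/65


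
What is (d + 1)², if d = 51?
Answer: 2704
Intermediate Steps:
(d + 1)² = (51 + 1)² = 52² = 2704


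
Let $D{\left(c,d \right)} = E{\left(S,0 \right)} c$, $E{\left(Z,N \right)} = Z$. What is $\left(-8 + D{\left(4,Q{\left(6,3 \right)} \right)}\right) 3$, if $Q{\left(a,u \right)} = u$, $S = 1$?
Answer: $-12$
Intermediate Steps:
$D{\left(c,d \right)} = c$ ($D{\left(c,d \right)} = 1 c = c$)
$\left(-8 + D{\left(4,Q{\left(6,3 \right)} \right)}\right) 3 = \left(-8 + 4\right) 3 = \left(-4\right) 3 = -12$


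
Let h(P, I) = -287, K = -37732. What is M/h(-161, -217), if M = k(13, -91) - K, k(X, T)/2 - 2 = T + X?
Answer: -37580/287 ≈ -130.94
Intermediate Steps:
k(X, T) = 4 + 2*T + 2*X (k(X, T) = 4 + 2*(T + X) = 4 + (2*T + 2*X) = 4 + 2*T + 2*X)
M = 37580 (M = (4 + 2*(-91) + 2*13) - 1*(-37732) = (4 - 182 + 26) + 37732 = -152 + 37732 = 37580)
M/h(-161, -217) = 37580/(-287) = 37580*(-1/287) = -37580/287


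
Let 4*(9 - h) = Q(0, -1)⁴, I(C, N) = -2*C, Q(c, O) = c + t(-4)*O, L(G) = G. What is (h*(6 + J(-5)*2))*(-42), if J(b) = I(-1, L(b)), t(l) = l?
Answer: 23100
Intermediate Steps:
Q(c, O) = c - 4*O
J(b) = 2 (J(b) = -2*(-1) = 2)
h = -55 (h = 9 - (0 - 4*(-1))⁴/4 = 9 - (0 + 4)⁴/4 = 9 - ¼*4⁴ = 9 - ¼*256 = 9 - 64 = -55)
(h*(6 + J(-5)*2))*(-42) = -55*(6 + 2*2)*(-42) = -55*(6 + 4)*(-42) = -55*10*(-42) = -550*(-42) = 23100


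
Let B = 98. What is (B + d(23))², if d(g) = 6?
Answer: 10816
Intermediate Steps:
(B + d(23))² = (98 + 6)² = 104² = 10816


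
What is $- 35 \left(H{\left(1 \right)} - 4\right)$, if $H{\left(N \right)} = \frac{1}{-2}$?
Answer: $\frac{315}{2} \approx 157.5$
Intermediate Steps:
$H{\left(N \right)} = - \frac{1}{2}$
$- 35 \left(H{\left(1 \right)} - 4\right) = - 35 \left(- \frac{1}{2} - 4\right) = \left(-35\right) \left(- \frac{9}{2}\right) = \frac{315}{2}$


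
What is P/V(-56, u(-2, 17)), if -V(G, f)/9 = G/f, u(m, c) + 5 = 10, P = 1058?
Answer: 2645/252 ≈ 10.496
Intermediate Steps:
u(m, c) = 5 (u(m, c) = -5 + 10 = 5)
V(G, f) = -9*G/f
P/V(-56, u(-2, 17)) = 1058/((-9*(-56)/5)) = 1058/((-9*(-56)*⅕)) = 1058/(504/5) = 1058*(5/504) = 2645/252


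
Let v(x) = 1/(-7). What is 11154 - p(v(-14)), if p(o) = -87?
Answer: 11241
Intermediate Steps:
v(x) = -⅐
11154 - p(v(-14)) = 11154 - 1*(-87) = 11154 + 87 = 11241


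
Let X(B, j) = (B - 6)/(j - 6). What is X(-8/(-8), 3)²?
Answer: 25/9 ≈ 2.7778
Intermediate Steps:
X(B, j) = (-6 + B)/(-6 + j)
X(-8/(-8), 3)² = ((-6 - 8/(-8))/(-6 + 3))² = ((-6 - 8*(-⅛))/(-3))² = (-(-6 + 1)/3)² = (-⅓*(-5))² = (5/3)² = 25/9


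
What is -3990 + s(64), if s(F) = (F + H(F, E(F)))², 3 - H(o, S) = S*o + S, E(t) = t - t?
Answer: 499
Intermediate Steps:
E(t) = 0
H(o, S) = 3 - S - S*o (H(o, S) = 3 - (S*o + S) = 3 - (S + S*o) = 3 + (-S - S*o) = 3 - S - S*o)
s(F) = (3 + F)² (s(F) = (F + (3 - 1*0 - 1*0*F))² = (F + (3 + 0 + 0))² = (F + 3)² = (3 + F)²)
-3990 + s(64) = -3990 + (3 + 64)² = -3990 + 67² = -3990 + 4489 = 499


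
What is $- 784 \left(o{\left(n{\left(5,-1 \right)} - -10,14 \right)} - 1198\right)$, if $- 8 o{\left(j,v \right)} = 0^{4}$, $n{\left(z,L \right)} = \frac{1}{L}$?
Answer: $939232$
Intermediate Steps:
$o{\left(j,v \right)} = 0$ ($o{\left(j,v \right)} = - \frac{0^{4}}{8} = \left(- \frac{1}{8}\right) 0 = 0$)
$- 784 \left(o{\left(n{\left(5,-1 \right)} - -10,14 \right)} - 1198\right) = - 784 \left(0 - 1198\right) = \left(-784\right) \left(-1198\right) = 939232$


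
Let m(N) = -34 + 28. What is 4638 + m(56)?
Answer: 4632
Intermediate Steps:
m(N) = -6
4638 + m(56) = 4638 - 6 = 4632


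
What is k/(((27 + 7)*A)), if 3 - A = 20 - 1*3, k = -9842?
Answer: 703/34 ≈ 20.676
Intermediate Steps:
A = -14 (A = 3 - (20 - 1*3) = 3 - (20 - 3) = 3 - 1*17 = 3 - 17 = -14)
k/(((27 + 7)*A)) = -9842*(-1/(14*(27 + 7))) = -9842/(34*(-14)) = -9842/(-476) = -9842*(-1/476) = 703/34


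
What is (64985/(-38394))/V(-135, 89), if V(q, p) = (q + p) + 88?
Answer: -64985/1612548 ≈ -0.040300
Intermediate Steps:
V(q, p) = 88 + p + q (V(q, p) = (p + q) + 88 = 88 + p + q)
(64985/(-38394))/V(-135, 89) = (64985/(-38394))/(88 + 89 - 135) = (64985*(-1/38394))/42 = -64985/38394*1/42 = -64985/1612548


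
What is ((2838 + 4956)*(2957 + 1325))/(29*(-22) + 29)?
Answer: -11124636/203 ≈ -54801.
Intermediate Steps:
((2838 + 4956)*(2957 + 1325))/(29*(-22) + 29) = (7794*4282)/(-638 + 29) = 33373908/(-609) = 33373908*(-1/609) = -11124636/203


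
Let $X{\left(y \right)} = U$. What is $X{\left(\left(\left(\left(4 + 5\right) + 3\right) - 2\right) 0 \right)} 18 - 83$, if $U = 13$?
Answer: $151$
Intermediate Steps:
$X{\left(y \right)} = 13$
$X{\left(\left(\left(\left(4 + 5\right) + 3\right) - 2\right) 0 \right)} 18 - 83 = 13 \cdot 18 - 83 = 234 - 83 = 151$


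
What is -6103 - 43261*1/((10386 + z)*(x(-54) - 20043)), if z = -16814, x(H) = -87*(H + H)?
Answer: -417682747609/68438916 ≈ -6103.0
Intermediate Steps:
x(H) = -174*H
-6103 - 43261*1/((10386 + z)*(x(-54) - 20043)) = -6103 - 43261*1/((10386 - 16814)*(-174*(-54) - 20043)) = -6103 - 43261*(-1/(6428*(9396 - 20043))) = -6103 - 43261/((-6428*(-10647))) = -6103 - 43261/68438916 = -417682747609/68438916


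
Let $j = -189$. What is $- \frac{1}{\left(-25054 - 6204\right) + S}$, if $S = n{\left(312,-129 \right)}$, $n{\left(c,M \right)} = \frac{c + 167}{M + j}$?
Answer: $\frac{318}{9940523} \approx 3.199 \cdot 10^{-5}$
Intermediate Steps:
$n{\left(c,M \right)} = \frac{167 + c}{-189 + M}$ ($n{\left(c,M \right)} = \frac{c + 167}{M - 189} = \frac{167 + c}{-189 + M}$)
$S = - \frac{479}{318}$ ($S = \frac{167 + 312}{-189 - 129} = \frac{1}{-318} \cdot 479 = \left(- \frac{1}{318}\right) 479 = - \frac{479}{318} \approx -1.5063$)
$- \frac{1}{\left(-25054 - 6204\right) + S} = - \frac{1}{\left(-25054 - 6204\right) - \frac{479}{318}} = - \frac{1}{-31258 - \frac{479}{318}} = - \frac{1}{- \frac{9940523}{318}} = \left(-1\right) \left(- \frac{318}{9940523}\right) = \frac{318}{9940523}$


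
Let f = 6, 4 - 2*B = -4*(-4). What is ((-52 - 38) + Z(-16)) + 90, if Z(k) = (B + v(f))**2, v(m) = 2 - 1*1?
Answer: 25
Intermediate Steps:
B = -6 (B = 2 - (-2)*(-4) = 2 - 1/2*16 = 2 - 8 = -6)
v(m) = 1 (v(m) = 2 - 1 = 1)
Z(k) = 25 (Z(k) = (-6 + 1)**2 = (-5)**2 = 25)
((-52 - 38) + Z(-16)) + 90 = ((-52 - 38) + 25) + 90 = (-90 + 25) + 90 = -65 + 90 = 25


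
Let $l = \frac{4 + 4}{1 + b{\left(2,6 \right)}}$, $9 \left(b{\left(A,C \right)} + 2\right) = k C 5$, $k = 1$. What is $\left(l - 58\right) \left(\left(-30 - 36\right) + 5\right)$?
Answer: $\frac{23302}{7} \approx 3328.9$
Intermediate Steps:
$b{\left(A,C \right)} = -2 + \frac{5 C}{9}$ ($b{\left(A,C \right)} = -2 + \frac{1 C 5}{9} = -2 + \frac{C 5}{9} = -2 + \frac{5 C}{9}$)
$l = \frac{24}{7}$ ($l = \frac{4 + 4}{1 + \left(-2 + \frac{5}{9} \cdot 6\right)} = \frac{8}{1 + \left(-2 + \frac{10}{3}\right)} = \frac{8}{1 + \frac{4}{3}} = \frac{8}{\frac{7}{3}} = 8 \cdot \frac{3}{7} = \frac{24}{7} \approx 3.4286$)
$\left(l - 58\right) \left(\left(-30 - 36\right) + 5\right) = \left(\frac{24}{7} - 58\right) \left(\left(-30 - 36\right) + 5\right) = - \frac{382 \left(-66 + 5\right)}{7} = \left(- \frac{382}{7}\right) \left(-61\right) = \frac{23302}{7}$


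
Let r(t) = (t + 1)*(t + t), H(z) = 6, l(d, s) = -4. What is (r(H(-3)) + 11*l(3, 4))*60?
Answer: 2400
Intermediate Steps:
r(t) = 2*t*(1 + t) (r(t) = (1 + t)*(2*t) = 2*t*(1 + t))
(r(H(-3)) + 11*l(3, 4))*60 = (2*6*(1 + 6) + 11*(-4))*60 = (2*6*7 - 44)*60 = (84 - 44)*60 = 40*60 = 2400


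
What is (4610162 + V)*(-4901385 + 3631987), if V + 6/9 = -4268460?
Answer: -1301264967392/3 ≈ -4.3375e+11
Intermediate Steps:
V = -12805382/3 (V = -⅔ - 4268460 = -12805382/3 ≈ -4.2685e+6)
(4610162 + V)*(-4901385 + 3631987) = (4610162 - 12805382/3)*(-4901385 + 3631987) = (1025104/3)*(-1269398) = -1301264967392/3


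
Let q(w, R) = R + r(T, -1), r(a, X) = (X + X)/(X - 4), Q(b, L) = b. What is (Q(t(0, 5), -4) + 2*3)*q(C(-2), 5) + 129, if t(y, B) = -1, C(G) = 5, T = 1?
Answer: 156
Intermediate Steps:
r(a, X) = 2*X/(-4 + X) (r(a, X) = (2*X)/(-4 + X) = 2*X/(-4 + X))
q(w, R) = ⅖ + R (q(w, R) = R + 2*(-1)/(-4 - 1) = R + 2*(-1)/(-5) = R + 2*(-1)*(-⅕) = R + ⅖ = ⅖ + R)
(Q(t(0, 5), -4) + 2*3)*q(C(-2), 5) + 129 = (-1 + 2*3)*(⅖ + 5) + 129 = (-1 + 6)*(27/5) + 129 = 5*(27/5) + 129 = 27 + 129 = 156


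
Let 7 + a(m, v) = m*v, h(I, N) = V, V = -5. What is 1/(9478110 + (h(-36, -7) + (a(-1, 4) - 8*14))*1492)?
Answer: 1/9287134 ≈ 1.0768e-7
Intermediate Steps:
h(I, N) = -5
a(m, v) = -7 + m*v
1/(9478110 + (h(-36, -7) + (a(-1, 4) - 8*14))*1492) = 1/(9478110 + (-5 + ((-7 - 1*4) - 8*14))*1492) = 1/(9478110 + (-5 + ((-7 - 4) - 112))*1492) = 1/(9478110 + (-5 + (-11 - 112))*1492) = 1/(9478110 + (-5 - 123)*1492) = 1/(9478110 - 128*1492) = 1/(9478110 - 190976) = 1/9287134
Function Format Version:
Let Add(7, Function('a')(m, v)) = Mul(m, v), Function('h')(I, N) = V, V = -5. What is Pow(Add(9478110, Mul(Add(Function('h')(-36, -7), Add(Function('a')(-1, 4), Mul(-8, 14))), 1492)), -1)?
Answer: Rational(1, 9287134) ≈ 1.0768e-7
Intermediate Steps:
Function('h')(I, N) = -5
Function('a')(m, v) = Add(-7, Mul(m, v))
Pow(Add(9478110, Mul(Add(Function('h')(-36, -7), Add(Function('a')(-1, 4), Mul(-8, 14))), 1492)), -1) = Pow(Add(9478110, Mul(Add(-5, Add(Add(-7, Mul(-1, 4)), Mul(-8, 14))), 1492)), -1) = Pow(Add(9478110, Mul(Add(-5, Add(Add(-7, -4), -112)), 1492)), -1) = Pow(Add(9478110, Mul(Add(-5, Add(-11, -112)), 1492)), -1) = Pow(Add(9478110, Mul(Add(-5, -123), 1492)), -1) = Pow(Add(9478110, Mul(-128, 1492)), -1) = Pow(Add(9478110, -190976), -1) = Pow(9287134, -1) = Rational(1, 9287134)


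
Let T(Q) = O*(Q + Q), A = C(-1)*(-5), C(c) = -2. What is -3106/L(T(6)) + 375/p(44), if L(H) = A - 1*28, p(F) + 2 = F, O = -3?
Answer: 22867/126 ≈ 181.48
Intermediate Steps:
A = 10 (A = -2*(-5) = 10)
p(F) = -2 + F
T(Q) = -6*Q (T(Q) = -3*(Q + Q) = -6*Q)
L(H) = -18 (L(H) = 10 - 1*28 = 10 - 28 = -18)
-3106/L(T(6)) + 375/p(44) = -3106/(-18) + 375/(-2 + 44) = -3106*(-1/18) + 375/42 = 1553/9 + 375*(1/42) = 1553/9 + 125/14 = 22867/126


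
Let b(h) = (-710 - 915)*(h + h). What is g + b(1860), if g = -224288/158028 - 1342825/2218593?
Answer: -13585747365954589/2247434709 ≈ -6.0450e+6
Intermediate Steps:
g = -4550049589/2247434709 (g = -224288*1/158028 - 1342825*1/2218593 = -56072/39507 - 1342825/2218593 = -4550049589/2247434709 ≈ -2.0246)
b(h) = -3250*h
g + b(1860) = -4550049589/2247434709 - 3250*1860 = -4550049589/2247434709 - 6045000 = -13585747365954589/2247434709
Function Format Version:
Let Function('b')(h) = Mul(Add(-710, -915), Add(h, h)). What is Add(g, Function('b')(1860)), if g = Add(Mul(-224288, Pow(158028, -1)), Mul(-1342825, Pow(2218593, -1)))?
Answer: Rational(-13585747365954589, 2247434709) ≈ -6.0450e+6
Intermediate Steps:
g = Rational(-4550049589, 2247434709) (g = Add(Mul(-224288, Rational(1, 158028)), Mul(-1342825, Rational(1, 2218593))) = Add(Rational(-56072, 39507), Rational(-1342825, 2218593)) = Rational(-4550049589, 2247434709) ≈ -2.0246)
Function('b')(h) = Mul(-3250, h) (Function('b')(h) = Mul(-1625, Mul(2, h)) = Mul(-3250, h))
Add(g, Function('b')(1860)) = Add(Rational(-4550049589, 2247434709), Mul(-3250, 1860)) = Add(Rational(-4550049589, 2247434709), -6045000) = Rational(-13585747365954589, 2247434709)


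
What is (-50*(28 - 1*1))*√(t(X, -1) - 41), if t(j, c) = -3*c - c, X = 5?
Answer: -1350*I*√37 ≈ -8211.7*I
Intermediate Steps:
t(j, c) = -4*c
(-50*(28 - 1*1))*√(t(X, -1) - 41) = (-50*(28 - 1*1))*√(-4*(-1) - 41) = (-50*(28 - 1))*√(4 - 41) = (-50*27)*√(-37) = -1350*I*√37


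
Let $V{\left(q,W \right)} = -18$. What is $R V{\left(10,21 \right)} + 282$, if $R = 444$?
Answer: $-7710$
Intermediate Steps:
$R V{\left(10,21 \right)} + 282 = 444 \left(-18\right) + 282 = -7992 + 282 = -7710$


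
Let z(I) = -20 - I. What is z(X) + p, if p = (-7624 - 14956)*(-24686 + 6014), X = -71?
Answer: 421613811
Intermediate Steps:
p = 421613760 (p = -22580*(-18672) = 421613760)
z(X) + p = (-20 - 1*(-71)) + 421613760 = (-20 + 71) + 421613760 = 51 + 421613760 = 421613811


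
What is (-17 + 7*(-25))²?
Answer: 36864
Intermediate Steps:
(-17 + 7*(-25))² = (-17 - 175)² = (-192)² = 36864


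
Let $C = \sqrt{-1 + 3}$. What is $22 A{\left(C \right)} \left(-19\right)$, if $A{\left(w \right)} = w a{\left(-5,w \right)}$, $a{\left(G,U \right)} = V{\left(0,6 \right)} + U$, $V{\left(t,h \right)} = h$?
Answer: $-836 - 2508 \sqrt{2} \approx -4382.8$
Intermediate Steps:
$C = \sqrt{2} \approx 1.4142$
$a{\left(G,U \right)} = 6 + U$
$A{\left(w \right)} = w \left(6 + w\right)$
$22 A{\left(C \right)} \left(-19\right) = 22 \sqrt{2} \left(6 + \sqrt{2}\right) \left(-19\right) = - 418 \sqrt{2} \left(6 + \sqrt{2}\right)$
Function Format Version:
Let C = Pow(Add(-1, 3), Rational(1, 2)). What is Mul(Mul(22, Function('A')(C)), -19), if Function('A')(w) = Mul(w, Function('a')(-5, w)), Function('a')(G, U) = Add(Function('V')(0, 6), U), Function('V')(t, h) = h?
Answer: Add(-836, Mul(-2508, Pow(2, Rational(1, 2)))) ≈ -4382.8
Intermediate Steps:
C = Pow(2, Rational(1, 2)) ≈ 1.4142
Function('a')(G, U) = Add(6, U)
Function('A')(w) = Mul(w, Add(6, w))
Mul(Mul(22, Function('A')(C)), -19) = Mul(Mul(22, Mul(Pow(2, Rational(1, 2)), Add(6, Pow(2, Rational(1, 2))))), -19) = Mul(Mul(22, Pow(2, Rational(1, 2)), Add(6, Pow(2, Rational(1, 2)))), -19) = Mul(-418, Pow(2, Rational(1, 2)), Add(6, Pow(2, Rational(1, 2))))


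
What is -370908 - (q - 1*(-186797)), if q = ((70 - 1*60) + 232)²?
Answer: -616269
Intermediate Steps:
q = 58564 (q = ((70 - 60) + 232)² = (10 + 232)² = 242² = 58564)
-370908 - (q - 1*(-186797)) = -370908 - (58564 - 1*(-186797)) = -370908 - (58564 + 186797) = -370908 - 1*245361 = -370908 - 245361 = -616269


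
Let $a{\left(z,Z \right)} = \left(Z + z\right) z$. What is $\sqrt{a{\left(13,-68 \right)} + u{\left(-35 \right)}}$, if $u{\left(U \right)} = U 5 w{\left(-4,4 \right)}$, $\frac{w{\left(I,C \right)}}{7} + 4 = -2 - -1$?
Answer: $\sqrt{5410} \approx 73.553$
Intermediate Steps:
$w{\left(I,C \right)} = -35$ ($w{\left(I,C \right)} = -28 + 7 \left(-2 - -1\right) = -28 + 7 \left(-2 + 1\right) = -28 + 7 \left(-1\right) = -28 - 7 = -35$)
$a{\left(z,Z \right)} = z \left(Z + z\right)$
$u{\left(U \right)} = - 175 U$ ($u{\left(U \right)} = U 5 \left(-35\right) = 5 U \left(-35\right) = - 175 U$)
$\sqrt{a{\left(13,-68 \right)} + u{\left(-35 \right)}} = \sqrt{13 \left(-68 + 13\right) - -6125} = \sqrt{13 \left(-55\right) + 6125} = \sqrt{-715 + 6125} = \sqrt{5410}$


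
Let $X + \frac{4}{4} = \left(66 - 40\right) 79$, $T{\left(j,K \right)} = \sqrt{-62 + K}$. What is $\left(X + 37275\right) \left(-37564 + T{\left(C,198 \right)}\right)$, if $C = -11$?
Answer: $-1477316992 + 78656 \sqrt{34} \approx -1.4769 \cdot 10^{9}$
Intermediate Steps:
$X = 2053$ ($X = -1 + \left(66 - 40\right) 79 = -1 + 26 \cdot 79 = -1 + 2054 = 2053$)
$\left(X + 37275\right) \left(-37564 + T{\left(C,198 \right)}\right) = \left(2053 + 37275\right) \left(-37564 + \sqrt{-62 + 198}\right) = 39328 \left(-37564 + \sqrt{136}\right) = 39328 \left(-37564 + 2 \sqrt{34}\right) = -1477316992 + 78656 \sqrt{34}$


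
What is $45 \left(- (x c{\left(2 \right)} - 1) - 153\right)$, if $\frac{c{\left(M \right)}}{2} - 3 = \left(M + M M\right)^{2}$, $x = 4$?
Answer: $-20880$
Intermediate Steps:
$c{\left(M \right)} = 6 + 2 \left(M + M^{2}\right)^{2}$ ($c{\left(M \right)} = 6 + 2 \left(M + M M\right)^{2} = 6 + 2 \left(M + M^{2}\right)^{2}$)
$45 \left(- (x c{\left(2 \right)} - 1) - 153\right) = 45 \left(- (4 \left(6 + 2 \cdot 2^{2} \left(1 + 2\right)^{2}\right) - 1) - 153\right) = 45 \left(- (4 \left(6 + 2 \cdot 4 \cdot 3^{2}\right) - 1) - 153\right) = 45 \left(- (4 \left(6 + 2 \cdot 4 \cdot 9\right) - 1) - 153\right) = 45 \left(- (4 \left(6 + 72\right) - 1) - 153\right) = 45 \left(- (4 \cdot 78 - 1) - 153\right) = 45 \left(- (312 - 1) - 153\right) = 45 \left(\left(-1\right) 311 - 153\right) = 45 \left(-311 - 153\right) = 45 \left(-464\right) = -20880$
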